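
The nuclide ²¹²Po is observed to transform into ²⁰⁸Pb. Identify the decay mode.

ΔA = 208 − 212 = -4; ΔZ = 82 − 84 = -2.
A drops by 4 and Z drops by 2 — the signature of alpha emission.

alpha decay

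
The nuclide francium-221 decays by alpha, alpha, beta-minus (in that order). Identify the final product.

Start: (A, Z) = (221, 87).
After α: (217, 85).
After α: (213, 83).
After β⁻: (213, 84).
Z = 84 is polonium.

Po-213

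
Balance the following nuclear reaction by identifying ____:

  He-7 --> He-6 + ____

Conserve mass number: 7 = 6 + A, so A = 1.
Conserve atomic number: 2 = 2 + Z, so Z = 0.
A = 1 and Z = 0 is n — a neutron.

neutron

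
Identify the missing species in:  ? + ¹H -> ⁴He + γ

triton

Conserve mass number: A + 1 = 4 + 0, so A = 3.
Conserve atomic number: Z + 1 = 2 + 0, so Z = 1.
A = 3 and Z = 1 is ³H — a triton.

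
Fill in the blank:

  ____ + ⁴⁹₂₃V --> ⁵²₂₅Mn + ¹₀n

Conserve mass number: A + 49 = 52 + 1, so A = 4.
Conserve atomic number: Z + 23 = 25 + 0, so Z = 2.
A = 4 and Z = 2 is ⁴₂He — an alpha particle.

alpha particle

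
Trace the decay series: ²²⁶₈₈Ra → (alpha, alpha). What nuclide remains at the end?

Po-218

Start: (A, Z) = (226, 88).
After α: (222, 86).
After α: (218, 84).
Z = 84 is polonium.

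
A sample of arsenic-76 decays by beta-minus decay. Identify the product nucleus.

Se-76

Beta-minus decay: mass number changes by +0, atomic number by +1.
A: 76 = 76; Z: 33 + 1 = 34.
Z = 34 is selenium, so the daughter is selenium-76.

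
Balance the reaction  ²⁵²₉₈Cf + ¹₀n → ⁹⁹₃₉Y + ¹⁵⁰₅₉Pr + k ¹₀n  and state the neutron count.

Conserve mass number: 253 = 99 + 150 + k, so k = 253 − 249 = 4.
Check atomic number: 98 = 39 + 59 + 0 = 98. ✓

4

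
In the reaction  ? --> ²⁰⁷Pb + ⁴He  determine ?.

Po-211

Conserve mass number: A = 207 + 4, so A = 211.
Conserve atomic number: Z = 82 + 2, so Z = 84.
Z = 84 is polonium, so the species is ²¹¹Po.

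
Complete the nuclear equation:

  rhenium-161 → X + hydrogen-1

Conserve mass number: 161 = A + 1, so A = 160.
Conserve atomic number: 75 = Z + 1, so Z = 74.
Z = 74 is tungsten, so the species is tungsten-160.

W-160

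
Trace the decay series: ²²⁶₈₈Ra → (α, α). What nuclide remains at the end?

Start: (A, Z) = (226, 88).
After α: (222, 86).
After α: (218, 84).
Z = 84 is polonium.

Po-218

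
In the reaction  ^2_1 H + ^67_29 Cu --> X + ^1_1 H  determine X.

Cu-68

Conserve mass number: 2 + 67 = A + 1, so A = 68.
Conserve atomic number: 1 + 29 = Z + 1, so Z = 29.
Z = 29 is copper, so the species is ^68_29 Cu.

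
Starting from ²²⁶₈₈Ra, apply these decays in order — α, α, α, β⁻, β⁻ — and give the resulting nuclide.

Po-214

Start: (A, Z) = (226, 88).
After α: (222, 86).
After α: (218, 84).
After α: (214, 82).
After β⁻: (214, 83).
After β⁻: (214, 84).
Z = 84 is polonium.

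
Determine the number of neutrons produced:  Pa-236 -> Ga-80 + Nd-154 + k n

2

Conserve mass number: 236 = 80 + 154 + k, so k = 236 − 234 = 2.
Check atomic number: 91 = 31 + 60 + 0 = 91. ✓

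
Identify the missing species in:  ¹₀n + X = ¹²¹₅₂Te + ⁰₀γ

Te-120

Conserve mass number: 1 + A = 121 + 0, so A = 120.
Conserve atomic number: 0 + Z = 52 + 0, so Z = 52.
Z = 52 is tellurium, so the species is ¹²⁰₅₂Te.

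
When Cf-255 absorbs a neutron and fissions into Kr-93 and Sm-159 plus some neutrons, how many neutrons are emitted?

4

Conserve mass number: 256 = 93 + 159 + k, so k = 256 − 252 = 4.
Check atomic number: 98 = 36 + 62 + 0 = 98. ✓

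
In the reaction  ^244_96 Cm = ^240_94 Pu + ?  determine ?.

Conserve mass number: 244 = 240 + A, so A = 4.
Conserve atomic number: 96 = 94 + Z, so Z = 2.
A = 4 and Z = 2 is ^4_2 He — an alpha particle.

alpha particle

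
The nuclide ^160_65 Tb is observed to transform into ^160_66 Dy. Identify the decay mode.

beta-minus decay

ΔA = 160 − 160 = 0; ΔZ = 66 − 65 = +1.
A is unchanged and Z rises by 1 — a neutron has become a proton (β⁻ decay).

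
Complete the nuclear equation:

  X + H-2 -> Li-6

Conserve mass number: A + 2 = 6, so A = 4.
Conserve atomic number: Z + 1 = 3, so Z = 2.
A = 4 and Z = 2 is He-4 — an alpha particle.

alpha particle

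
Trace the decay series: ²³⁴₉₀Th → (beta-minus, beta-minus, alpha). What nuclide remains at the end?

Start: (A, Z) = (234, 90).
After β⁻: (234, 91).
After β⁻: (234, 92).
After α: (230, 90).
Z = 90 is thorium.

Th-230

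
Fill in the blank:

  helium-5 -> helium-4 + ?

Conserve mass number: 5 = 4 + A, so A = 1.
Conserve atomic number: 2 = 2 + Z, so Z = 0.
A = 1 and Z = 0 is neutron — a neutron.

neutron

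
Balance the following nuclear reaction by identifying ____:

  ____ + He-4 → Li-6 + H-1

Conserve mass number: A + 4 = 6 + 1, so A = 3.
Conserve atomic number: Z + 2 = 3 + 1, so Z = 2.
Z = 2 is helium, so the species is He-3.

He-3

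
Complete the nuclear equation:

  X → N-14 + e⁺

O-14

Conserve mass number: A = 14 + 0, so A = 14.
Conserve atomic number: Z = 7 + 1, so Z = 8.
Z = 8 is oxygen, so the species is O-14.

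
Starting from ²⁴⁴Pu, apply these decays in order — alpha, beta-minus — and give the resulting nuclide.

Np-240

Start: (A, Z) = (244, 94).
After α: (240, 92).
After β⁻: (240, 93).
Z = 93 is neptunium.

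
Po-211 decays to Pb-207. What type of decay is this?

alpha decay

ΔA = 207 − 211 = -4; ΔZ = 82 − 84 = -2.
A drops by 4 and Z drops by 2 — the signature of alpha emission.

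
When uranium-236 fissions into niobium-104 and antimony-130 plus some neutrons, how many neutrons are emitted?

Conserve mass number: 236 = 104 + 130 + k, so k = 236 − 234 = 2.
Check atomic number: 92 = 41 + 51 + 0 = 92. ✓

2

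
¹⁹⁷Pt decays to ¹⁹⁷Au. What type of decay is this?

ΔA = 197 − 197 = 0; ΔZ = 79 − 78 = +1.
A is unchanged and Z rises by 1 — a neutron has become a proton (β⁻ decay).

beta-minus decay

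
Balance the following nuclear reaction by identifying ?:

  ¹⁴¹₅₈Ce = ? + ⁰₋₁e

Pr-141

Conserve mass number: 141 = A + 0, so A = 141.
Conserve atomic number: 58 = Z − 1, so Z = 59.
Z = 59 is praseodymium, so the species is ¹⁴¹₅₉Pr.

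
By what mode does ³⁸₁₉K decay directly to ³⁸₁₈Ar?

ΔA = 38 − 38 = 0; ΔZ = 18 − 19 = -1.
A is unchanged and Z drops by 1 — a proton has become a neutron (β⁺ emission or electron capture).

beta-plus decay or electron capture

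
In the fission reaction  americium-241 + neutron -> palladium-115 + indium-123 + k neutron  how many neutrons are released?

4

Conserve mass number: 242 = 115 + 123 + k, so k = 242 − 238 = 4.
Check atomic number: 95 = 46 + 49 + 0 = 95. ✓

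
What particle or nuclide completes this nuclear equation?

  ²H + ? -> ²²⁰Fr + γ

Rn-218

Conserve mass number: 2 + A = 220 + 0, so A = 218.
Conserve atomic number: 1 + Z = 87 + 0, so Z = 86.
Z = 86 is radon, so the species is ²¹⁸Rn.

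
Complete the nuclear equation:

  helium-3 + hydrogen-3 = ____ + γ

Li-6

Conserve mass number: 3 + 3 = A + 0, so A = 6.
Conserve atomic number: 2 + 1 = Z + 0, so Z = 3.
Z = 3 is lithium, so the species is lithium-6.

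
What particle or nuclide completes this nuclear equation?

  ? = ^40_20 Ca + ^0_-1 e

Conserve mass number: A = 40 + 0, so A = 40.
Conserve atomic number: Z = 20 − 1, so Z = 19.
Z = 19 is potassium, so the species is ^40_19 K.

K-40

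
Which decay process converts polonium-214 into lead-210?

ΔA = 210 − 214 = -4; ΔZ = 82 − 84 = -2.
A drops by 4 and Z drops by 2 — the signature of alpha emission.

alpha decay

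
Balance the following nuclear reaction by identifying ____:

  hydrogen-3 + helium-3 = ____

Li-6

Conserve mass number: 3 + 3 = A, so A = 6.
Conserve atomic number: 1 + 2 = Z, so Z = 3.
Z = 3 is lithium, so the species is lithium-6.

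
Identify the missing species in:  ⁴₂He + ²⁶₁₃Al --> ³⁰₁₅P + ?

Conserve mass number: 4 + 26 = 30 + A, so A = 0.
Conserve atomic number: 2 + 13 = 15 + Z, so Z = 0.
A = 0 and Z = 0 is ⁰₀γ — a gamma ray.

gamma ray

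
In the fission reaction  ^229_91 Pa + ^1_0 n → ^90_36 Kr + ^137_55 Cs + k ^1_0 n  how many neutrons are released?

Conserve mass number: 230 = 90 + 137 + k, so k = 230 − 227 = 3.
Check atomic number: 91 = 36 + 55 + 0 = 91. ✓

3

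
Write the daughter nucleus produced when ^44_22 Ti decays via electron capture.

Electron capture: mass number changes by +0, atomic number by -1.
A: 44 = 44; Z: 22 − 1 = 21.
Z = 21 is scandium, so the daughter is ^44_21 Sc.

Sc-44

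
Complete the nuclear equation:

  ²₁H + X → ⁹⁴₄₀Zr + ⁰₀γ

Y-92

Conserve mass number: 2 + A = 94 + 0, so A = 92.
Conserve atomic number: 1 + Z = 40 + 0, so Z = 39.
Z = 39 is yttrium, so the species is ⁹²₃₉Y.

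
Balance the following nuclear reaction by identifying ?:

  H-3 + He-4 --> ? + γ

Li-7

Conserve mass number: 3 + 4 = A + 0, so A = 7.
Conserve atomic number: 1 + 2 = Z + 0, so Z = 3.
Z = 3 is lithium, so the species is Li-7.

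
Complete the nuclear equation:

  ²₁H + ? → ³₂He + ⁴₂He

Li-5

Conserve mass number: 2 + A = 3 + 4, so A = 5.
Conserve atomic number: 1 + Z = 2 + 2, so Z = 3.
Z = 3 is lithium, so the species is ⁵₃Li.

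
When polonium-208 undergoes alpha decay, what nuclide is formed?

Alpha decay: mass number changes by -4, atomic number by -2.
A: 208 − 4 = 204; Z: 84 − 2 = 82.
Z = 82 is lead, so the daughter is lead-204.

Pb-204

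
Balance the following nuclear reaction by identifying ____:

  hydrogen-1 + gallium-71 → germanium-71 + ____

Conserve mass number: 1 + 71 = 71 + A, so A = 1.
Conserve atomic number: 1 + 31 = 32 + Z, so Z = 0.
A = 1 and Z = 0 is neutron — a neutron.

neutron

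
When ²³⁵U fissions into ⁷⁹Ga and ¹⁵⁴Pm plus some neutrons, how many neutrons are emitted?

Conserve mass number: 235 = 79 + 154 + k, so k = 235 − 233 = 2.
Check atomic number: 92 = 31 + 61 + 0 = 92. ✓

2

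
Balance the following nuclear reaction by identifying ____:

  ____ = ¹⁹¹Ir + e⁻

Os-191

Conserve mass number: A = 191 + 0, so A = 191.
Conserve atomic number: Z = 77 − 1, so Z = 76.
Z = 76 is osmium, so the species is ¹⁹¹Os.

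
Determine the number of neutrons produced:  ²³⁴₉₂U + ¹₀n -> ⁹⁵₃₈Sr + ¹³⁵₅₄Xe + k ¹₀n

Conserve mass number: 235 = 95 + 135 + k, so k = 235 − 230 = 5.
Check atomic number: 92 = 38 + 54 + 0 = 92. ✓

5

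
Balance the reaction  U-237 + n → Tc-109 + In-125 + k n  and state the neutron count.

Conserve mass number: 238 = 109 + 125 + k, so k = 238 − 234 = 4.
Check atomic number: 92 = 43 + 49 + 0 = 92. ✓

4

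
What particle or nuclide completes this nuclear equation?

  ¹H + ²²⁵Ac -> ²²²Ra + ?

alpha particle

Conserve mass number: 1 + 225 = 222 + A, so A = 4.
Conserve atomic number: 1 + 89 = 88 + Z, so Z = 2.
A = 4 and Z = 2 is ⁴He — an alpha particle.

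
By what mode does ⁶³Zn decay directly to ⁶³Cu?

ΔA = 63 − 63 = 0; ΔZ = 29 − 30 = -1.
A is unchanged and Z drops by 1 — a proton has become a neutron (β⁺ emission or electron capture).

beta-plus decay or electron capture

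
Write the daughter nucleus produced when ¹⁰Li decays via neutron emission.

Neutron emission: mass number changes by -1, atomic number by +0.
A: 10 − 1 = 9; Z: 3 = 3.
Z = 3 is lithium, so the daughter is ⁹Li.

Li-9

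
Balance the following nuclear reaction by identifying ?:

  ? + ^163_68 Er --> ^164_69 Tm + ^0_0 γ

proton

Conserve mass number: A + 163 = 164 + 0, so A = 1.
Conserve atomic number: Z + 68 = 69 + 0, so Z = 1.
A = 1 and Z = 1 is ^1_1 H — a proton.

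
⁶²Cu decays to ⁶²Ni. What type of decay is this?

ΔA = 62 − 62 = 0; ΔZ = 28 − 29 = -1.
A is unchanged and Z drops by 1 — a proton has become a neutron (β⁺ emission or electron capture).

beta-plus decay or electron capture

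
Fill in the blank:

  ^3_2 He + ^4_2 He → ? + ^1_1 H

Li-6

Conserve mass number: 3 + 4 = A + 1, so A = 6.
Conserve atomic number: 2 + 2 = Z + 1, so Z = 3.
Z = 3 is lithium, so the species is ^6_3 Li.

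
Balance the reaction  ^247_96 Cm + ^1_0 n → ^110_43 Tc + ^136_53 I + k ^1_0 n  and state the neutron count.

Conserve mass number: 248 = 110 + 136 + k, so k = 248 − 246 = 2.
Check atomic number: 96 = 43 + 53 + 0 = 96. ✓

2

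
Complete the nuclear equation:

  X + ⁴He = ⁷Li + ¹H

alpha particle

Conserve mass number: A + 4 = 7 + 1, so A = 4.
Conserve atomic number: Z + 2 = 3 + 1, so Z = 2.
A = 4 and Z = 2 is ⁴He — an alpha particle.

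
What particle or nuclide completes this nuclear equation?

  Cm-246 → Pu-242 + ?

alpha particle

Conserve mass number: 246 = 242 + A, so A = 4.
Conserve atomic number: 96 = 94 + Z, so Z = 2.
A = 4 and Z = 2 is He-4 — an alpha particle.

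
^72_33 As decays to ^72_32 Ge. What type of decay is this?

ΔA = 72 − 72 = 0; ΔZ = 32 − 33 = -1.
A is unchanged and Z drops by 1 — a proton has become a neutron (β⁺ emission or electron capture).

beta-plus decay or electron capture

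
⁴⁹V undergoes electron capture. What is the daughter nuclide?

Ti-49

Electron capture: mass number changes by +0, atomic number by -1.
A: 49 = 49; Z: 23 − 1 = 22.
Z = 22 is titanium, so the daughter is ⁴⁹Ti.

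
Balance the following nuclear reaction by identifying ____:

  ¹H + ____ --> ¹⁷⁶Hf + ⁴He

Conserve mass number: 1 + A = 176 + 4, so A = 179.
Conserve atomic number: 1 + Z = 72 + 2, so Z = 73.
Z = 73 is tantalum, so the species is ¹⁷⁹Ta.

Ta-179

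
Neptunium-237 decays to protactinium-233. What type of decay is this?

alpha decay

ΔA = 233 − 237 = -4; ΔZ = 91 − 93 = -2.
A drops by 4 and Z drops by 2 — the signature of alpha emission.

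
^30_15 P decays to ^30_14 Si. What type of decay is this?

ΔA = 30 − 30 = 0; ΔZ = 14 − 15 = -1.
A is unchanged and Z drops by 1 — a proton has become a neutron (β⁺ emission or electron capture).

beta-plus decay or electron capture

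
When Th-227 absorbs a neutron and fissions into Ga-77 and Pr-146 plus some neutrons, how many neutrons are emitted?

Conserve mass number: 228 = 77 + 146 + k, so k = 228 − 223 = 5.
Check atomic number: 90 = 31 + 59 + 0 = 90. ✓

5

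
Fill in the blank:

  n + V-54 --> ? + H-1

Ti-54

Conserve mass number: 1 + 54 = A + 1, so A = 54.
Conserve atomic number: 0 + 23 = Z + 1, so Z = 22.
Z = 22 is titanium, so the species is Ti-54.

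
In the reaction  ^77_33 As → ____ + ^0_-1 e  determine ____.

Se-77

Conserve mass number: 77 = A + 0, so A = 77.
Conserve atomic number: 33 = Z − 1, so Z = 34.
Z = 34 is selenium, so the species is ^77_34 Se.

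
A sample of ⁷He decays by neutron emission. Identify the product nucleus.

Neutron emission: mass number changes by -1, atomic number by +0.
A: 7 − 1 = 6; Z: 2 = 2.
Z = 2 is helium, so the daughter is ⁶He.

He-6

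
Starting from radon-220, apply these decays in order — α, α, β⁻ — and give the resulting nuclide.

Bi-212

Start: (A, Z) = (220, 86).
After α: (216, 84).
After α: (212, 82).
After β⁻: (212, 83).
Z = 83 is bismuth.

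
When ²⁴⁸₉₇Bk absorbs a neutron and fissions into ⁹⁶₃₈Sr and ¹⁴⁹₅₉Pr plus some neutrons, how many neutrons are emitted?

4

Conserve mass number: 249 = 96 + 149 + k, so k = 249 − 245 = 4.
Check atomic number: 97 = 38 + 59 + 0 = 97. ✓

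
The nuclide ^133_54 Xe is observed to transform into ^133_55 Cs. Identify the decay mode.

beta-minus decay

ΔA = 133 − 133 = 0; ΔZ = 55 − 54 = +1.
A is unchanged and Z rises by 1 — a neutron has become a proton (β⁻ decay).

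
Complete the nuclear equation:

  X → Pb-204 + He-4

Conserve mass number: A = 204 + 4, so A = 208.
Conserve atomic number: Z = 82 + 2, so Z = 84.
Z = 84 is polonium, so the species is Po-208.

Po-208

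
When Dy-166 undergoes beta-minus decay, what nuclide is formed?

Beta-minus decay: mass number changes by +0, atomic number by +1.
A: 166 = 166; Z: 66 + 1 = 67.
Z = 67 is holmium, so the daughter is Ho-166.

Ho-166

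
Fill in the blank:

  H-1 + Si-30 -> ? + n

P-30

Conserve mass number: 1 + 30 = A + 1, so A = 30.
Conserve atomic number: 1 + 14 = Z + 0, so Z = 15.
Z = 15 is phosphorus, so the species is P-30.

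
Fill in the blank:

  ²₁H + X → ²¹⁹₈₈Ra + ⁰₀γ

Conserve mass number: 2 + A = 219 + 0, so A = 217.
Conserve atomic number: 1 + Z = 88 + 0, so Z = 87.
Z = 87 is francium, so the species is ²¹⁷₈₇Fr.

Fr-217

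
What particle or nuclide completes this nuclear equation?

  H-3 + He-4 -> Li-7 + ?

Conserve mass number: 3 + 4 = 7 + A, so A = 0.
Conserve atomic number: 1 + 2 = 3 + Z, so Z = 0.
A = 0 and Z = 0 is γ — a gamma ray.

gamma ray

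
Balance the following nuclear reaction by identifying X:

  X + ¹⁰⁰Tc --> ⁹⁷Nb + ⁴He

neutron

Conserve mass number: A + 100 = 97 + 4, so A = 1.
Conserve atomic number: Z + 43 = 41 + 2, so Z = 0.
A = 1 and Z = 0 is ¹n — a neutron.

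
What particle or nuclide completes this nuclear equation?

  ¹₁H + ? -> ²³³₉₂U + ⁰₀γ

Pa-232

Conserve mass number: 1 + A = 233 + 0, so A = 232.
Conserve atomic number: 1 + Z = 92 + 0, so Z = 91.
Z = 91 is protactinium, so the species is ²³²₉₁Pa.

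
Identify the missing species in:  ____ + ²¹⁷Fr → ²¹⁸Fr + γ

Conserve mass number: A + 217 = 218 + 0, so A = 1.
Conserve atomic number: Z + 87 = 87 + 0, so Z = 0.
A = 1 and Z = 0 is ¹n — a neutron.

neutron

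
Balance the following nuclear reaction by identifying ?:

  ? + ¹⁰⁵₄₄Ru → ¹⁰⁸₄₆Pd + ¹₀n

Conserve mass number: A + 105 = 108 + 1, so A = 4.
Conserve atomic number: Z + 44 = 46 + 0, so Z = 2.
A = 4 and Z = 2 is ⁴₂He — an alpha particle.

alpha particle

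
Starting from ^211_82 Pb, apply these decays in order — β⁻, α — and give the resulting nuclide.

Start: (A, Z) = (211, 82).
After β⁻: (211, 83).
After α: (207, 81).
Z = 81 is thallium.

Tl-207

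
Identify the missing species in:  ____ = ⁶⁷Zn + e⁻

Cu-67

Conserve mass number: A = 67 + 0, so A = 67.
Conserve atomic number: Z = 30 − 1, so Z = 29.
Z = 29 is copper, so the species is ⁶⁷Cu.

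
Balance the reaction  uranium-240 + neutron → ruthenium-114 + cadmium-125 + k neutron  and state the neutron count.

2

Conserve mass number: 241 = 114 + 125 + k, so k = 241 − 239 = 2.
Check atomic number: 92 = 44 + 48 + 0 = 92. ✓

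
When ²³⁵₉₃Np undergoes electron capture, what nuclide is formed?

U-235

Electron capture: mass number changes by +0, atomic number by -1.
A: 235 = 235; Z: 93 − 1 = 92.
Z = 92 is uranium, so the daughter is ²³⁵₉₂U.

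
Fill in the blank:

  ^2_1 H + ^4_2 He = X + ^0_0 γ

Li-6

Conserve mass number: 2 + 4 = A + 0, so A = 6.
Conserve atomic number: 1 + 2 = Z + 0, so Z = 3.
Z = 3 is lithium, so the species is ^6_3 Li.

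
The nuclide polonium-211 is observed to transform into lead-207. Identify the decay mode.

alpha decay

ΔA = 207 − 211 = -4; ΔZ = 82 − 84 = -2.
A drops by 4 and Z drops by 2 — the signature of alpha emission.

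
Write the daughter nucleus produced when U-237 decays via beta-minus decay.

Beta-minus decay: mass number changes by +0, atomic number by +1.
A: 237 = 237; Z: 92 + 1 = 93.
Z = 93 is neptunium, so the daughter is Np-237.

Np-237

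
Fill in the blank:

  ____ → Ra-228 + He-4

Th-232

Conserve mass number: A = 228 + 4, so A = 232.
Conserve atomic number: Z = 88 + 2, so Z = 90.
Z = 90 is thorium, so the species is Th-232.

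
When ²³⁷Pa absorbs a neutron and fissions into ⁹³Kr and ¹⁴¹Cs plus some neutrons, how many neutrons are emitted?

Conserve mass number: 238 = 93 + 141 + k, so k = 238 − 234 = 4.
Check atomic number: 91 = 36 + 55 + 0 = 91. ✓

4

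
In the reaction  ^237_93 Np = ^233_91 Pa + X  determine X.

Conserve mass number: 237 = 233 + A, so A = 4.
Conserve atomic number: 93 = 91 + Z, so Z = 2.
A = 4 and Z = 2 is ^4_2 He — an alpha particle.

alpha particle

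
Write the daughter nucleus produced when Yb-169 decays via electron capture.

Tm-169

Electron capture: mass number changes by +0, atomic number by -1.
A: 169 = 169; Z: 70 − 1 = 69.
Z = 69 is thulium, so the daughter is Tm-169.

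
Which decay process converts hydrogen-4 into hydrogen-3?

ΔA = 3 − 4 = -1; ΔZ = 1 − 1 = +0.
A drops by 1 with Z unchanged — a neutron was emitted.

neutron emission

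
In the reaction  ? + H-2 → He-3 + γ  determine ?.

proton

Conserve mass number: A + 2 = 3 + 0, so A = 1.
Conserve atomic number: Z + 1 = 2 + 0, so Z = 1.
A = 1 and Z = 1 is H-1 — a proton.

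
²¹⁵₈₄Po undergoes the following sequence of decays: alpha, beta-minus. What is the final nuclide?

Start: (A, Z) = (215, 84).
After α: (211, 82).
After β⁻: (211, 83).
Z = 83 is bismuth.

Bi-211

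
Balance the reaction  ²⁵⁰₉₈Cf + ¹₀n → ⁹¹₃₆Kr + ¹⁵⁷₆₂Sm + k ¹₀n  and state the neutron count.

Conserve mass number: 251 = 91 + 157 + k, so k = 251 − 248 = 3.
Check atomic number: 98 = 36 + 62 + 0 = 98. ✓

3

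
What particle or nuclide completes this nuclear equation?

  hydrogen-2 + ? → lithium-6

Conserve mass number: 2 + A = 6, so A = 4.
Conserve atomic number: 1 + Z = 3, so Z = 2.
A = 4 and Z = 2 is helium-4 — an alpha particle.

alpha particle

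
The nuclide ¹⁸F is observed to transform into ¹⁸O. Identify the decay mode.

beta-plus decay or electron capture

ΔA = 18 − 18 = 0; ΔZ = 8 − 9 = -1.
A is unchanged and Z drops by 1 — a proton has become a neutron (β⁺ emission or electron capture).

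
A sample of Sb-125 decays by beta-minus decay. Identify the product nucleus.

Te-125

Beta-minus decay: mass number changes by +0, atomic number by +1.
A: 125 = 125; Z: 51 + 1 = 52.
Z = 52 is tellurium, so the daughter is Te-125.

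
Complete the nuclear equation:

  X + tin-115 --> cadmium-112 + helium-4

neutron

Conserve mass number: A + 115 = 112 + 4, so A = 1.
Conserve atomic number: Z + 50 = 48 + 2, so Z = 0.
A = 1 and Z = 0 is neutron — a neutron.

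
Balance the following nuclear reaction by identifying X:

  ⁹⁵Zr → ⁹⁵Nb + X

beta-minus particle

Conserve mass number: 95 = 95 + A, so A = 0.
Conserve atomic number: 40 = 41 + Z, so Z = -1.
A = 0 and Z = -1 is e⁻ — a beta-minus particle.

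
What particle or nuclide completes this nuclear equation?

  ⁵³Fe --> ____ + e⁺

Conserve mass number: 53 = A + 0, so A = 53.
Conserve atomic number: 26 = Z + 1, so Z = 25.
Z = 25 is manganese, so the species is ⁵³Mn.

Mn-53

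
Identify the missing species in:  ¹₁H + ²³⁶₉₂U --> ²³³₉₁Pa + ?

Conserve mass number: 1 + 236 = 233 + A, so A = 4.
Conserve atomic number: 1 + 92 = 91 + Z, so Z = 2.
A = 4 and Z = 2 is ⁴₂He — an alpha particle.

alpha particle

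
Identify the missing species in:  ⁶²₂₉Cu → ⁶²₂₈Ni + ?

positron

Conserve mass number: 62 = 62 + A, so A = 0.
Conserve atomic number: 29 = 28 + Z, so Z = 1.
A = 0 and Z = 1 is ⁰₁e — a positron.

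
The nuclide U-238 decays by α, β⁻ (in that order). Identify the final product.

Start: (A, Z) = (238, 92).
After α: (234, 90).
After β⁻: (234, 91).
Z = 91 is protactinium.

Pa-234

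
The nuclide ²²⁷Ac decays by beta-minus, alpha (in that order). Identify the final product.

Ra-223

Start: (A, Z) = (227, 89).
After β⁻: (227, 90).
After α: (223, 88).
Z = 88 is radium.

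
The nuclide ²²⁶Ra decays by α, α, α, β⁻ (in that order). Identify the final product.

Start: (A, Z) = (226, 88).
After α: (222, 86).
After α: (218, 84).
After α: (214, 82).
After β⁻: (214, 83).
Z = 83 is bismuth.

Bi-214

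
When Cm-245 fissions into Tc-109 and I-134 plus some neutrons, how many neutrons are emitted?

Conserve mass number: 245 = 109 + 134 + k, so k = 245 − 243 = 2.
Check atomic number: 96 = 43 + 53 + 0 = 96. ✓

2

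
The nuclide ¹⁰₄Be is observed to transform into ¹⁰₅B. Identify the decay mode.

beta-minus decay

ΔA = 10 − 10 = 0; ΔZ = 5 − 4 = +1.
A is unchanged and Z rises by 1 — a neutron has become a proton (β⁻ decay).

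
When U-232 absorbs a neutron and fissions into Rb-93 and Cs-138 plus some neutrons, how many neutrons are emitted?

Conserve mass number: 233 = 93 + 138 + k, so k = 233 − 231 = 2.
Check atomic number: 92 = 37 + 55 + 0 = 92. ✓

2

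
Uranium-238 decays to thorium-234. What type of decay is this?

alpha decay

ΔA = 234 − 238 = -4; ΔZ = 90 − 92 = -2.
A drops by 4 and Z drops by 2 — the signature of alpha emission.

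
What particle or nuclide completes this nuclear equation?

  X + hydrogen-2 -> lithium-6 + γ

Conserve mass number: A + 2 = 6 + 0, so A = 4.
Conserve atomic number: Z + 1 = 3 + 0, so Z = 2.
A = 4 and Z = 2 is helium-4 — an alpha particle.

alpha particle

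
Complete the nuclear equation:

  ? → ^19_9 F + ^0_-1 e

Conserve mass number: A = 19 + 0, so A = 19.
Conserve atomic number: Z = 9 − 1, so Z = 8.
Z = 8 is oxygen, so the species is ^19_8 O.

O-19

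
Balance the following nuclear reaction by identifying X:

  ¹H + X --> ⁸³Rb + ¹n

Kr-83

Conserve mass number: 1 + A = 83 + 1, so A = 83.
Conserve atomic number: 1 + Z = 37 + 0, so Z = 36.
Z = 36 is krypton, so the species is ⁸³Kr.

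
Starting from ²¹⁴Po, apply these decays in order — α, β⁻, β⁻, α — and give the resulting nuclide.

Pb-206

Start: (A, Z) = (214, 84).
After α: (210, 82).
After β⁻: (210, 83).
After β⁻: (210, 84).
After α: (206, 82).
Z = 82 is lead.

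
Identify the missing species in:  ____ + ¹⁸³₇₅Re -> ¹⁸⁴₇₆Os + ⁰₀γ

Conserve mass number: A + 183 = 184 + 0, so A = 1.
Conserve atomic number: Z + 75 = 76 + 0, so Z = 1.
A = 1 and Z = 1 is ¹₁H — a proton.

proton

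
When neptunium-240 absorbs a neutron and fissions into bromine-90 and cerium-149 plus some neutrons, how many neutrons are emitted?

2

Conserve mass number: 241 = 90 + 149 + k, so k = 241 − 239 = 2.
Check atomic number: 93 = 35 + 58 + 0 = 93. ✓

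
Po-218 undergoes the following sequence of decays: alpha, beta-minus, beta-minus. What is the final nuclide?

Start: (A, Z) = (218, 84).
After α: (214, 82).
After β⁻: (214, 83).
After β⁻: (214, 84).
Z = 84 is polonium.

Po-214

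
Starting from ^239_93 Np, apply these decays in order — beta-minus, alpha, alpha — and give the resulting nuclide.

Th-231

Start: (A, Z) = (239, 93).
After β⁻: (239, 94).
After α: (235, 92).
After α: (231, 90).
Z = 90 is thorium.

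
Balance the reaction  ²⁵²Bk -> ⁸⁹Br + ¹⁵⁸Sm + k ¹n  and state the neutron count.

5

Conserve mass number: 252 = 89 + 158 + k, so k = 252 − 247 = 5.
Check atomic number: 97 = 35 + 62 + 0 = 97. ✓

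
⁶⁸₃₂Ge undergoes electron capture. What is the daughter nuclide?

Ga-68

Electron capture: mass number changes by +0, atomic number by -1.
A: 68 = 68; Z: 32 − 1 = 31.
Z = 31 is gallium, so the daughter is ⁶⁸₃₁Ga.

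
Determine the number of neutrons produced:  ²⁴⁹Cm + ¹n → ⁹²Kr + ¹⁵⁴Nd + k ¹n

Conserve mass number: 250 = 92 + 154 + k, so k = 250 − 246 = 4.
Check atomic number: 96 = 36 + 60 + 0 = 96. ✓

4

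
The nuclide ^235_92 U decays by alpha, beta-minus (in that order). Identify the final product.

Pa-231

Start: (A, Z) = (235, 92).
After α: (231, 90).
After β⁻: (231, 91).
Z = 91 is protactinium.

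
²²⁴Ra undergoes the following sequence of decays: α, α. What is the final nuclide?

Po-216

Start: (A, Z) = (224, 88).
After α: (220, 86).
After α: (216, 84).
Z = 84 is polonium.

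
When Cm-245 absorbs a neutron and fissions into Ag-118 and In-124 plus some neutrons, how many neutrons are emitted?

4

Conserve mass number: 246 = 118 + 124 + k, so k = 246 − 242 = 4.
Check atomic number: 96 = 47 + 49 + 0 = 96. ✓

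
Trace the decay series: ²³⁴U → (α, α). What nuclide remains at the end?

Ra-226

Start: (A, Z) = (234, 92).
After α: (230, 90).
After α: (226, 88).
Z = 88 is radium.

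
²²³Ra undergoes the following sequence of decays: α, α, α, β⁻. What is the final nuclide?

Bi-211

Start: (A, Z) = (223, 88).
After α: (219, 86).
After α: (215, 84).
After α: (211, 82).
After β⁻: (211, 83).
Z = 83 is bismuth.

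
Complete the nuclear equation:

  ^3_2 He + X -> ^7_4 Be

alpha particle

Conserve mass number: 3 + A = 7, so A = 4.
Conserve atomic number: 2 + Z = 4, so Z = 2.
A = 4 and Z = 2 is ^4_2 He — an alpha particle.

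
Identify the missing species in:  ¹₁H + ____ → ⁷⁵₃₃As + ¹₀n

Conserve mass number: 1 + A = 75 + 1, so A = 75.
Conserve atomic number: 1 + Z = 33 + 0, so Z = 32.
Z = 32 is germanium, so the species is ⁷⁵₃₂Ge.

Ge-75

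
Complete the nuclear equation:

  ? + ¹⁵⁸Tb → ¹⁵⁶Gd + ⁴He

deuteron

Conserve mass number: A + 158 = 156 + 4, so A = 2.
Conserve atomic number: Z + 65 = 64 + 2, so Z = 1.
A = 2 and Z = 1 is ²H — a deuteron.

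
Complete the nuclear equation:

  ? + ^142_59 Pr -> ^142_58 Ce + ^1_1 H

Conserve mass number: A + 142 = 142 + 1, so A = 1.
Conserve atomic number: Z + 59 = 58 + 1, so Z = 0.
A = 1 and Z = 0 is ^1_0 n — a neutron.

neutron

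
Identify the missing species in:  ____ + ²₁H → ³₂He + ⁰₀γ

proton

Conserve mass number: A + 2 = 3 + 0, so A = 1.
Conserve atomic number: Z + 1 = 2 + 0, so Z = 1.
A = 1 and Z = 1 is ¹₁H — a proton.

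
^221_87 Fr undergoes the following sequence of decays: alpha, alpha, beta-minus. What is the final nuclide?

Start: (A, Z) = (221, 87).
After α: (217, 85).
After α: (213, 83).
After β⁻: (213, 84).
Z = 84 is polonium.

Po-213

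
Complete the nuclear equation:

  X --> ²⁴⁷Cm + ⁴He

Cf-251

Conserve mass number: A = 247 + 4, so A = 251.
Conserve atomic number: Z = 96 + 2, so Z = 98.
Z = 98 is californium, so the species is ²⁵¹Cf.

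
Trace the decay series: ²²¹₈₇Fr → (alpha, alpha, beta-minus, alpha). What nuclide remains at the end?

Pb-209

Start: (A, Z) = (221, 87).
After α: (217, 85).
After α: (213, 83).
After β⁻: (213, 84).
After α: (209, 82).
Z = 82 is lead.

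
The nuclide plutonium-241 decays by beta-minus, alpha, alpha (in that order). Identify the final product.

Pa-233

Start: (A, Z) = (241, 94).
After β⁻: (241, 95).
After α: (237, 93).
After α: (233, 91).
Z = 91 is protactinium.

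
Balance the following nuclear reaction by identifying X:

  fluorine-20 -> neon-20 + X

beta-minus particle

Conserve mass number: 20 = 20 + A, so A = 0.
Conserve atomic number: 9 = 10 + Z, so Z = -1.
A = 0 and Z = -1 is e⁻ — a beta-minus particle.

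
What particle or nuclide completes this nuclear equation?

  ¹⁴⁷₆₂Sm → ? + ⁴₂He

Nd-143

Conserve mass number: 147 = A + 4, so A = 143.
Conserve atomic number: 62 = Z + 2, so Z = 60.
Z = 60 is neodymium, so the species is ¹⁴³₆₀Nd.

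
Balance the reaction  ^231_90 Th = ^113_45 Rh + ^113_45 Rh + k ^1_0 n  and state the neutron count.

Conserve mass number: 231 = 113 + 113 + k, so k = 231 − 226 = 5.
Check atomic number: 90 = 45 + 45 + 0 = 90. ✓

5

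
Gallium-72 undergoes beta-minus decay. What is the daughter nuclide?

Ge-72

Beta-minus decay: mass number changes by +0, atomic number by +1.
A: 72 = 72; Z: 31 + 1 = 32.
Z = 32 is germanium, so the daughter is germanium-72.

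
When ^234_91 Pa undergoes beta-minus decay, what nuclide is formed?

Beta-minus decay: mass number changes by +0, atomic number by +1.
A: 234 = 234; Z: 91 + 1 = 92.
Z = 92 is uranium, so the daughter is ^234_92 U.

U-234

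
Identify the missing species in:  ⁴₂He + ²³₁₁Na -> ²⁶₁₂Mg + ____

Conserve mass number: 4 + 23 = 26 + A, so A = 1.
Conserve atomic number: 2 + 11 = 12 + Z, so Z = 1.
A = 1 and Z = 1 is ¹₁H — a proton.

proton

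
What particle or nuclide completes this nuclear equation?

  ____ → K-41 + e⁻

Conserve mass number: A = 41 + 0, so A = 41.
Conserve atomic number: Z = 19 − 1, so Z = 18.
Z = 18 is argon, so the species is Ar-41.

Ar-41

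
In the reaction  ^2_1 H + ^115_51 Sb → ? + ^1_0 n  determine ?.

Conserve mass number: 2 + 115 = A + 1, so A = 116.
Conserve atomic number: 1 + 51 = Z + 0, so Z = 52.
Z = 52 is tellurium, so the species is ^116_52 Te.

Te-116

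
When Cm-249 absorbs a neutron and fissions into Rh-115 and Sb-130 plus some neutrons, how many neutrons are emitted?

5

Conserve mass number: 250 = 115 + 130 + k, so k = 250 − 245 = 5.
Check atomic number: 96 = 45 + 51 + 0 = 96. ✓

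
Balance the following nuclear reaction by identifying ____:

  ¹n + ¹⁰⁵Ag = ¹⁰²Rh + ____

alpha particle

Conserve mass number: 1 + 105 = 102 + A, so A = 4.
Conserve atomic number: 0 + 47 = 45 + Z, so Z = 2.
A = 4 and Z = 2 is ⁴He — an alpha particle.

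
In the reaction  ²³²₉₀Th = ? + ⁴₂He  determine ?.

Conserve mass number: 232 = A + 4, so A = 228.
Conserve atomic number: 90 = Z + 2, so Z = 88.
Z = 88 is radium, so the species is ²²⁸₈₈Ra.

Ra-228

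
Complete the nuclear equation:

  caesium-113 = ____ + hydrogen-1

Xe-112

Conserve mass number: 113 = A + 1, so A = 112.
Conserve atomic number: 55 = Z + 1, so Z = 54.
Z = 54 is xenon, so the species is xenon-112.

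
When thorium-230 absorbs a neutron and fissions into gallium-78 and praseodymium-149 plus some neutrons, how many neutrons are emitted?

Conserve mass number: 231 = 78 + 149 + k, so k = 231 − 227 = 4.
Check atomic number: 90 = 31 + 59 + 0 = 90. ✓

4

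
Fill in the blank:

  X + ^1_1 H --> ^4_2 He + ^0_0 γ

Conserve mass number: A + 1 = 4 + 0, so A = 3.
Conserve atomic number: Z + 1 = 2 + 0, so Z = 1.
A = 3 and Z = 1 is ^3_1 H — a triton.

triton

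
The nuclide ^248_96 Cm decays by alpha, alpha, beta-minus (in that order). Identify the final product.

Np-240

Start: (A, Z) = (248, 96).
After α: (244, 94).
After α: (240, 92).
After β⁻: (240, 93).
Z = 93 is neptunium.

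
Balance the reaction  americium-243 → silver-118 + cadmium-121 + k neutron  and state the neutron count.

Conserve mass number: 243 = 118 + 121 + k, so k = 243 − 239 = 4.
Check atomic number: 95 = 47 + 48 + 0 = 95. ✓

4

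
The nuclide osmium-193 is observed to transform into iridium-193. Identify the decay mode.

beta-minus decay

ΔA = 193 − 193 = 0; ΔZ = 77 − 76 = +1.
A is unchanged and Z rises by 1 — a neutron has become a proton (β⁻ decay).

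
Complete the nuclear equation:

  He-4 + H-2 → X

Li-6

Conserve mass number: 4 + 2 = A, so A = 6.
Conserve atomic number: 2 + 1 = Z, so Z = 3.
Z = 3 is lithium, so the species is Li-6.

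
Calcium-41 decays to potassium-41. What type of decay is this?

beta-plus decay or electron capture

ΔA = 41 − 41 = 0; ΔZ = 19 − 20 = -1.
A is unchanged and Z drops by 1 — a proton has become a neutron (β⁺ emission or electron capture).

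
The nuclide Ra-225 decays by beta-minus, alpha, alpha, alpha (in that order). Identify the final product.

Bi-213

Start: (A, Z) = (225, 88).
After β⁻: (225, 89).
After α: (221, 87).
After α: (217, 85).
After α: (213, 83).
Z = 83 is bismuth.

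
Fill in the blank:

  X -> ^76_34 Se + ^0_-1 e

As-76

Conserve mass number: A = 76 + 0, so A = 76.
Conserve atomic number: Z = 34 − 1, so Z = 33.
Z = 33 is arsenic, so the species is ^76_33 As.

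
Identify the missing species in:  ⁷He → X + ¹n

Conserve mass number: 7 = A + 1, so A = 6.
Conserve atomic number: 2 = Z + 0, so Z = 2.
Z = 2 is helium, so the species is ⁶He.

He-6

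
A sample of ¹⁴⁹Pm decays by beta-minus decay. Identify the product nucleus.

Sm-149

Beta-minus decay: mass number changes by +0, atomic number by +1.
A: 149 = 149; Z: 61 + 1 = 62.
Z = 62 is samarium, so the daughter is ¹⁴⁹Sm.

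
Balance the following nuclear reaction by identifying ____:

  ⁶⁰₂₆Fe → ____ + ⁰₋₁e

Co-60

Conserve mass number: 60 = A + 0, so A = 60.
Conserve atomic number: 26 = Z − 1, so Z = 27.
Z = 27 is cobalt, so the species is ⁶⁰₂₇Co.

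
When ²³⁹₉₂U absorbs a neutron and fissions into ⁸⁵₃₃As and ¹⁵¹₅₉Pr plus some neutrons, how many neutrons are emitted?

4

Conserve mass number: 240 = 85 + 151 + k, so k = 240 − 236 = 4.
Check atomic number: 92 = 33 + 59 + 0 = 92. ✓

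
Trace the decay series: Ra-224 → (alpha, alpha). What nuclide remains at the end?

Start: (A, Z) = (224, 88).
After α: (220, 86).
After α: (216, 84).
Z = 84 is polonium.

Po-216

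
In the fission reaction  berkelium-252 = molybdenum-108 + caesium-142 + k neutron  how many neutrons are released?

Conserve mass number: 252 = 108 + 142 + k, so k = 252 − 250 = 2.
Check atomic number: 97 = 42 + 55 + 0 = 97. ✓

2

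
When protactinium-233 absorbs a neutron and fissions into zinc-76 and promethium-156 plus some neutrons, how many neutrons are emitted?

Conserve mass number: 234 = 76 + 156 + k, so k = 234 − 232 = 2.
Check atomic number: 91 = 30 + 61 + 0 = 91. ✓

2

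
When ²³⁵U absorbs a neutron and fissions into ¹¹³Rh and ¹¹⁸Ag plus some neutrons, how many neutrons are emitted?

Conserve mass number: 236 = 113 + 118 + k, so k = 236 − 231 = 5.
Check atomic number: 92 = 45 + 47 + 0 = 92. ✓

5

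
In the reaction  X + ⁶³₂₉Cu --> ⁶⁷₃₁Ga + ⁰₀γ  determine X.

alpha particle

Conserve mass number: A + 63 = 67 + 0, so A = 4.
Conserve atomic number: Z + 29 = 31 + 0, so Z = 2.
A = 4 and Z = 2 is ⁴₂He — an alpha particle.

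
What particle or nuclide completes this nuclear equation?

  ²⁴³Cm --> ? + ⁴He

Pu-239

Conserve mass number: 243 = A + 4, so A = 239.
Conserve atomic number: 96 = Z + 2, so Z = 94.
Z = 94 is plutonium, so the species is ²³⁹Pu.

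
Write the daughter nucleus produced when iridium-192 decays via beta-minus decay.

Beta-minus decay: mass number changes by +0, atomic number by +1.
A: 192 = 192; Z: 77 + 1 = 78.
Z = 78 is platinum, so the daughter is platinum-192.

Pt-192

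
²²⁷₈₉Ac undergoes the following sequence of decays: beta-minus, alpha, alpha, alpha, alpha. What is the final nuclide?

Start: (A, Z) = (227, 89).
After β⁻: (227, 90).
After α: (223, 88).
After α: (219, 86).
After α: (215, 84).
After α: (211, 82).
Z = 82 is lead.

Pb-211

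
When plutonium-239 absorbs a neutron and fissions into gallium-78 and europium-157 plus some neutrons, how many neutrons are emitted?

5

Conserve mass number: 240 = 78 + 157 + k, so k = 240 − 235 = 5.
Check atomic number: 94 = 31 + 63 + 0 = 94. ✓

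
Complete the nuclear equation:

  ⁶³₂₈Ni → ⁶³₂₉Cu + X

beta-minus particle

Conserve mass number: 63 = 63 + A, so A = 0.
Conserve atomic number: 28 = 29 + Z, so Z = -1.
A = 0 and Z = -1 is ⁰₋₁e — a beta-minus particle.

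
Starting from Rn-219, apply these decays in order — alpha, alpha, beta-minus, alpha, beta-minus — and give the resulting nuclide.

Start: (A, Z) = (219, 86).
After α: (215, 84).
After α: (211, 82).
After β⁻: (211, 83).
After α: (207, 81).
After β⁻: (207, 82).
Z = 82 is lead.

Pb-207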